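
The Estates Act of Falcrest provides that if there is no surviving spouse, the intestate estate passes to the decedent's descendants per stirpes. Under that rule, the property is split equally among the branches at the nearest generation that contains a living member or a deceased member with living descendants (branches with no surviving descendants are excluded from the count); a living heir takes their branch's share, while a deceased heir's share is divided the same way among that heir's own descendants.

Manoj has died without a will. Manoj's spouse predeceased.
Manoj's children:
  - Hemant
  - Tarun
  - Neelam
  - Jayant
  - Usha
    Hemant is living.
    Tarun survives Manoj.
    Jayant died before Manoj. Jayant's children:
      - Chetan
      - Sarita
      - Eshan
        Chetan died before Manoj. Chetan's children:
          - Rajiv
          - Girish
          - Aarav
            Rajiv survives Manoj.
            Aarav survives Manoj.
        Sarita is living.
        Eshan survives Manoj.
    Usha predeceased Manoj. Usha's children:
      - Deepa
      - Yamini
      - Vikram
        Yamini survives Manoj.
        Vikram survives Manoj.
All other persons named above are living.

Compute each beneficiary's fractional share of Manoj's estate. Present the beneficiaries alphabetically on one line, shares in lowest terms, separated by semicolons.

There is no surviving spouse, so the entire estate passes to Manoj's descendants per stirpes.
The estate is divided into 5 equal shares of 1/5 among Hemant, Tarun, Neelam, Jayant, Usha.
Hemant is living and takes 1/5.
Tarun is living and takes 1/5.
Neelam is living and takes 1/5.
Jayant predeceased; the 1/5 allotted to Jayant's branch passes to Jayant's issue by representation.
The 1/5 is divided into 3 equal shares of 1/15 among Chetan, Sarita, Eshan.
Chetan predeceased; the 1/15 allotted to Chetan's branch passes to Chetan's issue by representation.
The 1/15 is divided into 3 equal shares of 1/45 among Rajiv, Girish, Aarav.
Rajiv is living and takes 1/45.
Girish is living and takes 1/45.
Aarav is living and takes 1/45.
Sarita is living and takes 1/15.
Eshan is living and takes 1/15.
Usha predeceased; the 1/5 allotted to Usha's branch passes to Usha's issue by representation.
The 1/5 is divided into 3 equal shares of 1/15 among Deepa, Yamini, Vikram.
Deepa is living and takes 1/15.
Yamini is living and takes 1/15.
Vikram is living and takes 1/15.

Aarav 1/45; Deepa 1/15; Eshan 1/15; Girish 1/45; Hemant 1/5; Neelam 1/5; Rajiv 1/45; Sarita 1/15; Tarun 1/5; Vikram 1/15; Yamini 1/15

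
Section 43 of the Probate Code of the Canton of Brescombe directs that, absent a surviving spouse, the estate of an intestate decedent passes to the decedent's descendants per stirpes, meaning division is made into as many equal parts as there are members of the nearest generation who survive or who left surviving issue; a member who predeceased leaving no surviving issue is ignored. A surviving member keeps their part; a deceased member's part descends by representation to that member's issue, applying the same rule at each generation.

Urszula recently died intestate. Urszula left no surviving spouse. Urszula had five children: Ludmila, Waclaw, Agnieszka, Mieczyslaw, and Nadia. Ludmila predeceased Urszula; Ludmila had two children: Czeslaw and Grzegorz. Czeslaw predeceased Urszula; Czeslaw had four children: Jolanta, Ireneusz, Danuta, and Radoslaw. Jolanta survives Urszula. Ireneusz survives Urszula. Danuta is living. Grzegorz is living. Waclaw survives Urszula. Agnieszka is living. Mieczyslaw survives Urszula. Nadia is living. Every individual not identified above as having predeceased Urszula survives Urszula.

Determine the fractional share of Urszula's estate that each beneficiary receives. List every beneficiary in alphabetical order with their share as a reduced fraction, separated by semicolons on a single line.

There is no surviving spouse, so the entire estate passes to Urszula's descendants per stirpes.
The estate is divided into 5 equal shares of 1/5 among Ludmila, Waclaw, Agnieszka, Mieczyslaw, Nadia.
Ludmila predeceased; the 1/5 allotted to Ludmila's branch passes to Ludmila's issue by representation.
The 1/5 is divided into 2 equal shares of 1/10 among Czeslaw, Grzegorz.
Czeslaw predeceased; the 1/10 allotted to Czeslaw's branch passes to Czeslaw's issue by representation.
The 1/10 is divided into 4 equal shares of 1/40 among Jolanta, Ireneusz, Danuta, Radoslaw.
Jolanta is living and takes 1/40.
Ireneusz is living and takes 1/40.
Danuta is living and takes 1/40.
Radoslaw is living and takes 1/40.
Grzegorz is living and takes 1/10.
Waclaw is living and takes 1/5.
Agnieszka is living and takes 1/5.
Mieczyslaw is living and takes 1/5.
Nadia is living and takes 1/5.

Agnieszka 1/5; Danuta 1/40; Grzegorz 1/10; Ireneusz 1/40; Jolanta 1/40; Mieczyslaw 1/5; Nadia 1/5; Radoslaw 1/40; Waclaw 1/5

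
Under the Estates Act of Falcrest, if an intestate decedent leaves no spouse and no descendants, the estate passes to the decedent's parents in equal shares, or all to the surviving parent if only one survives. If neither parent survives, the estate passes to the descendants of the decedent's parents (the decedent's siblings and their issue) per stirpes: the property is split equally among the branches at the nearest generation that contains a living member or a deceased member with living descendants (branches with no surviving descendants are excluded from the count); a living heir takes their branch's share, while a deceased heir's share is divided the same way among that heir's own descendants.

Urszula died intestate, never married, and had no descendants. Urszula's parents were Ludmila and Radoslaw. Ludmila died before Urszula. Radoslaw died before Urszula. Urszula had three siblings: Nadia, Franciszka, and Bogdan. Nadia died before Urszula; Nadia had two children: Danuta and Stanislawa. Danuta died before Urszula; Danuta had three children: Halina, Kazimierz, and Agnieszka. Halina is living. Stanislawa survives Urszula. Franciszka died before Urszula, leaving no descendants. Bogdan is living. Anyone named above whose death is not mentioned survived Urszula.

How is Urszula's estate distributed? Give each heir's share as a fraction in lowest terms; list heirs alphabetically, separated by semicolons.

Neither parent survives and there are no descendants, so the estate passes to Urszula's siblings and their issue per stirpes.
Franciszka left no surviving issue, so that branch lapses and is disregarded.
The estate is divided into 2 equal shares of 1/2 among Nadia, Bogdan.
Nadia predeceased; the 1/2 allotted to Nadia's branch passes to Nadia's issue by representation.
The 1/2 is divided into 2 equal shares of 1/4 among Danuta, Stanislawa.
Danuta predeceased; the 1/4 allotted to Danuta's branch passes to Danuta's issue by representation.
The 1/4 is divided into 3 equal shares of 1/12 among Halina, Kazimierz, Agnieszka.
Halina is living and takes 1/12.
Kazimierz is living and takes 1/12.
Agnieszka is living and takes 1/12.
Stanislawa is living and takes 1/4.
Bogdan is living and takes 1/2.

Agnieszka 1/12; Bogdan 1/2; Halina 1/12; Kazimierz 1/12; Stanislawa 1/4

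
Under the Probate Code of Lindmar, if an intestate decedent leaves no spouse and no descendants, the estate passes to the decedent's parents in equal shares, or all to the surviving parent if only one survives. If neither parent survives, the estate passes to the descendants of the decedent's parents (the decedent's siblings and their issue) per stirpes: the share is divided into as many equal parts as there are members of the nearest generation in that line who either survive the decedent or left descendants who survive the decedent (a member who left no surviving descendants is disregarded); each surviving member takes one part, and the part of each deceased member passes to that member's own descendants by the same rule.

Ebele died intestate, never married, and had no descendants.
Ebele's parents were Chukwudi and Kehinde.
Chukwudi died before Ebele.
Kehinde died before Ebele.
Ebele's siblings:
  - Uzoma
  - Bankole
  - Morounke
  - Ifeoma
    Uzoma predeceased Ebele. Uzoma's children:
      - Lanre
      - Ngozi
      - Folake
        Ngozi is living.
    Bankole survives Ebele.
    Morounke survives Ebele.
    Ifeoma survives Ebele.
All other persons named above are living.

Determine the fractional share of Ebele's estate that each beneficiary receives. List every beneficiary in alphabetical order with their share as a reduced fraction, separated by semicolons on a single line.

Bankole 1/4; Folake 1/12; Ifeoma 1/4; Lanre 1/12; Morounke 1/4; Ngozi 1/12

Neither parent survives and there are no descendants, so the estate passes to Ebele's siblings and their issue per stirpes.
The estate is divided into 4 equal shares of 1/4 among Uzoma, Bankole, Morounke, Ifeoma.
Uzoma predeceased; the 1/4 allotted to Uzoma's branch passes to Uzoma's issue by representation.
The 1/4 is divided into 3 equal shares of 1/12 among Lanre, Ngozi, Folake.
Lanre is living and takes 1/12.
Ngozi is living and takes 1/12.
Folake is living and takes 1/12.
Bankole is living and takes 1/4.
Morounke is living and takes 1/4.
Ifeoma is living and takes 1/4.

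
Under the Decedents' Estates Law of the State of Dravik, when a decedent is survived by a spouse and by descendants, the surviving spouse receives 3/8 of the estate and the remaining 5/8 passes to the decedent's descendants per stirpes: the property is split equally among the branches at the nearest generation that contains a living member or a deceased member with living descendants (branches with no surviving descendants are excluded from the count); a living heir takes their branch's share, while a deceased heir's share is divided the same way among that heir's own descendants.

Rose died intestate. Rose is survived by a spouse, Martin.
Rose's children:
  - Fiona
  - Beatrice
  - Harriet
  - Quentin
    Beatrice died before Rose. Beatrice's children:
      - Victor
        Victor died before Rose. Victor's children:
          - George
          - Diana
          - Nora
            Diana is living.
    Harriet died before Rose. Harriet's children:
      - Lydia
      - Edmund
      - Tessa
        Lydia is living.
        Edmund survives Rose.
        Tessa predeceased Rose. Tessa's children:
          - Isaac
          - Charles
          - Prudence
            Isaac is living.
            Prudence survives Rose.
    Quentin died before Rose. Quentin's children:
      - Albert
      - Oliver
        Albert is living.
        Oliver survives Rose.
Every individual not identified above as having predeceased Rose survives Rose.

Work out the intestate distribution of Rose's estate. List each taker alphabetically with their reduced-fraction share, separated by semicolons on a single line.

Martin, as surviving spouse, takes 3/8.
The remaining 5/8 passes to Rose's descendants per stirpes.
The 5/8 is divided into 4 equal shares of 5/32 among Fiona, Beatrice, Harriet, Quentin.
Fiona is living and takes 5/32.
Beatrice predeceased; the 5/32 allotted to Beatrice's branch passes to Beatrice's issue by representation.
Victor's line is the sole branch at this level, so the full 5/32 passes to Victor's issue by representation.
The 5/32 is divided into 3 equal shares of 5/96 among George, Diana, Nora.
George is living and takes 5/96.
Diana is living and takes 5/96.
Nora is living and takes 5/96.
Harriet predeceased; the 5/32 allotted to Harriet's branch passes to Harriet's issue by representation.
The 5/32 is divided into 3 equal shares of 5/96 among Lydia, Edmund, Tessa.
Lydia is living and takes 5/96.
Edmund is living and takes 5/96.
Tessa predeceased; the 5/96 allotted to Tessa's branch passes to Tessa's issue by representation.
The 5/96 is divided into 3 equal shares of 5/288 among Isaac, Charles, Prudence.
Isaac is living and takes 5/288.
Charles is living and takes 5/288.
Prudence is living and takes 5/288.
Quentin predeceased; the 5/32 allotted to Quentin's branch passes to Quentin's issue by representation.
The 5/32 is divided into 2 equal shares of 5/64 among Albert, Oliver.
Albert is living and takes 5/64.
Oliver is living and takes 5/64.

Albert 5/64; Charles 5/288; Diana 5/96; Edmund 5/96; Fiona 5/32; George 5/96; Isaac 5/288; Lydia 5/96; Martin 3/8; Nora 5/96; Oliver 5/64; Prudence 5/288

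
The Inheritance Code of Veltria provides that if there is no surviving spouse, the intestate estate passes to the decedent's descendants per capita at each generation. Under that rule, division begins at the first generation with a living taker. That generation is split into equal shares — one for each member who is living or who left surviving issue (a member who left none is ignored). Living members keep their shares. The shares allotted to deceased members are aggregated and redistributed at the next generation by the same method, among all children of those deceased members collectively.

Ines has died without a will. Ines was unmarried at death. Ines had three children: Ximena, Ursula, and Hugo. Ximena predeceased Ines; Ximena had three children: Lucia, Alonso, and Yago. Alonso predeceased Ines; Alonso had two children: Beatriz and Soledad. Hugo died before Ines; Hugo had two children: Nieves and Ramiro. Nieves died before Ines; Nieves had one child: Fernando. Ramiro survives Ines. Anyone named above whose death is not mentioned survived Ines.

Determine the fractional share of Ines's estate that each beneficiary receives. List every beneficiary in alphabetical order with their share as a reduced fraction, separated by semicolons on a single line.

There is no surviving spouse, so the entire estate passes to Ines's descendants per capita at each generation.
At generation 1 (Ximena, Ursula, Hugo) there are 3 shares of (1)/3 = 1/3 each.
Living: Ursula — each takes 1/3.
Deceased: Ximena and Hugo. Their combined 2/3 is pooled and carried to generation 2.
At generation 2 (Lucia, Alonso, Yago, Nieves, Ramiro) there are 5 shares of (2/3)/5 = 2/15 each.
Living: Lucia, Yago, and Ramiro — each takes 2/15.
Deceased: Alonso and Nieves. Their combined 4/15 is pooled and carried to generation 3.
At generation 3 (Beatriz, Soledad, Fernando) there are 3 shares of (4/15)/3 = 4/45 each.
Living: Beatriz, Soledad, and Fernando — each takes 4/45.

Beatriz 4/45; Fernando 4/45; Lucia 2/15; Ramiro 2/15; Soledad 4/45; Ursula 1/3; Yago 2/15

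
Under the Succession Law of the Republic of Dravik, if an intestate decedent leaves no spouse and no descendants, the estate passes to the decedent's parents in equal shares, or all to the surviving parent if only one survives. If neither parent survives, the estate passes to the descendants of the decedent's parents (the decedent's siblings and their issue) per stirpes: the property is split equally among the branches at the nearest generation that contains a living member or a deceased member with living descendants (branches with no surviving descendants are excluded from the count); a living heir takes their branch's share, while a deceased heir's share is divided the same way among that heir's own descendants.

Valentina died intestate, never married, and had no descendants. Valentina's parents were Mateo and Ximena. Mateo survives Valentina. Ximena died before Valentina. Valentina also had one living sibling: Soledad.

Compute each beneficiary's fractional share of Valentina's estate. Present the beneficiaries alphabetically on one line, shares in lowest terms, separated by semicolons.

Only one parent, Mateo, survives, so Mateo takes the entire estate. The siblings take nothing because a surviving parent has priority.

Mateo 1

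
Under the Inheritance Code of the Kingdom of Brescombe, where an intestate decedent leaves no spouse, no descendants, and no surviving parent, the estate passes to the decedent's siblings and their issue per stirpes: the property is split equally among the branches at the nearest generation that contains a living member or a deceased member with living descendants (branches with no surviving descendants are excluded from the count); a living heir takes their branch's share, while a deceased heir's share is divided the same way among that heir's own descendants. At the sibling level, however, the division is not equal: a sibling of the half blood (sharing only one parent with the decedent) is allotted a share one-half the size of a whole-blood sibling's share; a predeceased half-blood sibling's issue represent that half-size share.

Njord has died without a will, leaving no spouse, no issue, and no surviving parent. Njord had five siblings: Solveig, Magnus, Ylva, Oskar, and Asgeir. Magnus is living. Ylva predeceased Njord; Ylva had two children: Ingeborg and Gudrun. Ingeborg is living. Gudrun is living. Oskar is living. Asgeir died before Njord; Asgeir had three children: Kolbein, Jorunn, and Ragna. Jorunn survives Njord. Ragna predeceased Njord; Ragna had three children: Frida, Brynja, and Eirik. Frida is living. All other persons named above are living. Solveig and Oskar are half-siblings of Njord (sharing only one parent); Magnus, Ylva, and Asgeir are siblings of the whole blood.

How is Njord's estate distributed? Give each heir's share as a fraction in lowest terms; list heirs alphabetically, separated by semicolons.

Brynja 1/36; Eirik 1/36; Frida 1/36; Gudrun 1/8; Ingeborg 1/8; Jorunn 1/12; Kolbein 1/12; Magnus 1/4; Oskar 1/8; Solveig 1/8

No spouse, descendants, or parent survives, so the estate passes to Njord's siblings per stirpes.
Half-blood siblings count for one-half the weight of whole-blood siblings at the initial division.
Dividing 1 in proportion to weights (total weight 4): Solveig (weight 1/2) → 1/8; Magnus (weight 1) → 1/4; Ylva (weight 1) → 1/4; Oskar (weight 1/2) → 1/8; Asgeir (weight 1) → 1/4.
Solveig is living and takes 1/8.
Magnus is living and takes 1/4.
Ylva predeceased; the 1/4 allotted to Ylva's branch passes to Ylva's issue by representation.
The 1/4 is divided into 2 equal shares of 1/8 among Ingeborg, Gudrun.
Ingeborg is living and takes 1/8.
Gudrun is living and takes 1/8.
Oskar is living and takes 1/8.
Asgeir predeceased; the 1/4 allotted to Asgeir's branch passes to Asgeir's issue by representation.
The 1/4 is divided into 3 equal shares of 1/12 among Kolbein, Jorunn, Ragna.
Kolbein is living and takes 1/12.
Jorunn is living and takes 1/12.
Ragna predeceased; the 1/12 allotted to Ragna's branch passes to Ragna's issue by representation.
The 1/12 is divided into 3 equal shares of 1/36 among Frida, Brynja, Eirik.
Frida is living and takes 1/36.
Brynja is living and takes 1/36.
Eirik is living and takes 1/36.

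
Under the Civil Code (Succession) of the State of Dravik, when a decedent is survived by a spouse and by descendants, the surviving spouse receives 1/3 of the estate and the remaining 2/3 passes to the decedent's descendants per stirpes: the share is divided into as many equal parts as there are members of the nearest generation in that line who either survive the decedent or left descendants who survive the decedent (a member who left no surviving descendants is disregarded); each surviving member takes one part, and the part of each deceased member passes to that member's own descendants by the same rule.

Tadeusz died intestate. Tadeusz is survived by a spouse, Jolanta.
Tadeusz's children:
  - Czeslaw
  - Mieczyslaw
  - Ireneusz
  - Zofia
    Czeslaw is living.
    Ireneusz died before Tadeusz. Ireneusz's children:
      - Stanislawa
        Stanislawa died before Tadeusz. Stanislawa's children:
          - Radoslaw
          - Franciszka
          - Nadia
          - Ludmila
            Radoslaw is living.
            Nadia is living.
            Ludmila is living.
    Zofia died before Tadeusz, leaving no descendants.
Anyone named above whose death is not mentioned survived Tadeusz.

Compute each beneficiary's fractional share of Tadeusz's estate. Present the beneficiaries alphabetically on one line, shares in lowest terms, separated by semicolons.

Czeslaw 2/9; Franciszka 1/18; Jolanta 1/3; Ludmila 1/18; Mieczyslaw 2/9; Nadia 1/18; Radoslaw 1/18

Jolanta, as surviving spouse, takes 1/3.
The remaining 2/3 passes to Tadeusz's descendants per stirpes.
Zofia left no surviving issue, so that branch lapses and is disregarded.
The 2/3 is divided into 3 equal shares of 2/9 among Czeslaw, Mieczyslaw, Ireneusz.
Czeslaw is living and takes 2/9.
Mieczyslaw is living and takes 2/9.
Ireneusz predeceased; the 2/9 allotted to Ireneusz's branch passes to Ireneusz's issue by representation.
Stanislawa's line is the sole branch at this level, so the full 2/9 passes to Stanislawa's issue by representation.
The 2/9 is divided into 4 equal shares of 1/18 among Radoslaw, Franciszka, Nadia, Ludmila.
Radoslaw is living and takes 1/18.
Franciszka is living and takes 1/18.
Nadia is living and takes 1/18.
Ludmila is living and takes 1/18.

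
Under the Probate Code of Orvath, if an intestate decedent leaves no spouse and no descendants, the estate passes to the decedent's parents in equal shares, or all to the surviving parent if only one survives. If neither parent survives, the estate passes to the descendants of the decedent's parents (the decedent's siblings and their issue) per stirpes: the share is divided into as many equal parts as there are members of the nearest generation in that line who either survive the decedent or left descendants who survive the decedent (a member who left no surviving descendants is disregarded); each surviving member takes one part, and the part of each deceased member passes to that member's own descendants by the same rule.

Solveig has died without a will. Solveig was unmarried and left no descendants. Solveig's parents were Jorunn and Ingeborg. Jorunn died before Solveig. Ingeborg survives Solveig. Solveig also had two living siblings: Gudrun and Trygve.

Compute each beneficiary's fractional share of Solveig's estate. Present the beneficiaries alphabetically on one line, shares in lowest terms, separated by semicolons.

Ingeborg 1

Only one parent, Ingeborg, survives, so Ingeborg takes the entire estate. The siblings take nothing because a surviving parent has priority.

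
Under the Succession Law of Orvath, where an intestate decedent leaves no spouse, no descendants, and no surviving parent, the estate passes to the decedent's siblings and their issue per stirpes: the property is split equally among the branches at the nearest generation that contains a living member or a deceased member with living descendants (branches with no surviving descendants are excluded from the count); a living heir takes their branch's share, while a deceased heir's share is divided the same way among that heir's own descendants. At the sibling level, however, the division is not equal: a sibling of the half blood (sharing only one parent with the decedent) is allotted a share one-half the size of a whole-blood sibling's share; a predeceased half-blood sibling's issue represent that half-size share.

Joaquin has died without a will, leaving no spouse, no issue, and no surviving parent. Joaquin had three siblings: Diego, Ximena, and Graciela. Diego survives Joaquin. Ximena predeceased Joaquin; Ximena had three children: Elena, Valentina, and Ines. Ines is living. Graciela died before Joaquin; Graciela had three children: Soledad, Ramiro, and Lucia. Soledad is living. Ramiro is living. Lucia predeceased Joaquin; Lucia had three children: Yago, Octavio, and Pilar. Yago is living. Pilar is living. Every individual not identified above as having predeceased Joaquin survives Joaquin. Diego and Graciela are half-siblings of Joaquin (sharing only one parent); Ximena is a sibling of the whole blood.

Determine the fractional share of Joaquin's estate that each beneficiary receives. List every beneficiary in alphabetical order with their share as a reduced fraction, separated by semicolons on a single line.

No spouse, descendants, or parent survives, so the estate passes to Joaquin's siblings per stirpes.
Half-blood siblings count for one-half the weight of whole-blood siblings at the initial division.
Dividing 1 in proportion to weights (total weight 2): Diego (weight 1/2) → 1/4; Ximena (weight 1) → 1/2; Graciela (weight 1/2) → 1/4.
Diego is living and takes 1/4.
Ximena predeceased; the 1/2 allotted to Ximena's branch passes to Ximena's issue by representation.
The 1/2 is divided into 3 equal shares of 1/6 among Elena, Valentina, Ines.
Elena is living and takes 1/6.
Valentina is living and takes 1/6.
Ines is living and takes 1/6.
Graciela predeceased; the 1/4 allotted to Graciela's branch passes to Graciela's issue by representation.
The 1/4 is divided into 3 equal shares of 1/12 among Soledad, Ramiro, Lucia.
Soledad is living and takes 1/12.
Ramiro is living and takes 1/12.
Lucia predeceased; the 1/12 allotted to Lucia's branch passes to Lucia's issue by representation.
The 1/12 is divided into 3 equal shares of 1/36 among Yago, Octavio, Pilar.
Yago is living and takes 1/36.
Octavio is living and takes 1/36.
Pilar is living and takes 1/36.

Diego 1/4; Elena 1/6; Ines 1/6; Octavio 1/36; Pilar 1/36; Ramiro 1/12; Soledad 1/12; Valentina 1/6; Yago 1/36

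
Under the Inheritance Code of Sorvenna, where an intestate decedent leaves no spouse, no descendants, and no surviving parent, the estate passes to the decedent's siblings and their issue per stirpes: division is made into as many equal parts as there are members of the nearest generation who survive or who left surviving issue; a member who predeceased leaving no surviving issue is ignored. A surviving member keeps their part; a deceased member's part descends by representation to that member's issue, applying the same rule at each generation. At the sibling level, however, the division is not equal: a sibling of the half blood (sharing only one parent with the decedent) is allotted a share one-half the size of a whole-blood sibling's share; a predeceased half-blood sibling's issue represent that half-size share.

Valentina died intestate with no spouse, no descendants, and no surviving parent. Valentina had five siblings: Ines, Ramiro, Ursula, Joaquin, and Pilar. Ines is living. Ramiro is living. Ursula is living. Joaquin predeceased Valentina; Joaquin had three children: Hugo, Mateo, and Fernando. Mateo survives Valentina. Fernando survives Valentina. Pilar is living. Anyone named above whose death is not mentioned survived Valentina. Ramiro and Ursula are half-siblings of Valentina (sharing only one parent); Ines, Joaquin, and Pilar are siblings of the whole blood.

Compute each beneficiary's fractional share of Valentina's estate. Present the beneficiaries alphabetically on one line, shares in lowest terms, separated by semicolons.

Fernando 1/12; Hugo 1/12; Ines 1/4; Mateo 1/12; Pilar 1/4; Ramiro 1/8; Ursula 1/8

No spouse, descendants, or parent survives, so the estate passes to Valentina's siblings per stirpes.
Half-blood siblings count for one-half the weight of whole-blood siblings at the initial division.
Dividing 1 in proportion to weights (total weight 4): Ines (weight 1) → 1/4; Ramiro (weight 1/2) → 1/8; Ursula (weight 1/2) → 1/8; Joaquin (weight 1) → 1/4; Pilar (weight 1) → 1/4.
Ines is living and takes 1/4.
Ramiro is living and takes 1/8.
Ursula is living and takes 1/8.
Joaquin predeceased; the 1/4 allotted to Joaquin's branch passes to Joaquin's issue by representation.
The 1/4 is divided into 3 equal shares of 1/12 among Hugo, Mateo, Fernando.
Hugo is living and takes 1/12.
Mateo is living and takes 1/12.
Fernando is living and takes 1/12.
Pilar is living and takes 1/4.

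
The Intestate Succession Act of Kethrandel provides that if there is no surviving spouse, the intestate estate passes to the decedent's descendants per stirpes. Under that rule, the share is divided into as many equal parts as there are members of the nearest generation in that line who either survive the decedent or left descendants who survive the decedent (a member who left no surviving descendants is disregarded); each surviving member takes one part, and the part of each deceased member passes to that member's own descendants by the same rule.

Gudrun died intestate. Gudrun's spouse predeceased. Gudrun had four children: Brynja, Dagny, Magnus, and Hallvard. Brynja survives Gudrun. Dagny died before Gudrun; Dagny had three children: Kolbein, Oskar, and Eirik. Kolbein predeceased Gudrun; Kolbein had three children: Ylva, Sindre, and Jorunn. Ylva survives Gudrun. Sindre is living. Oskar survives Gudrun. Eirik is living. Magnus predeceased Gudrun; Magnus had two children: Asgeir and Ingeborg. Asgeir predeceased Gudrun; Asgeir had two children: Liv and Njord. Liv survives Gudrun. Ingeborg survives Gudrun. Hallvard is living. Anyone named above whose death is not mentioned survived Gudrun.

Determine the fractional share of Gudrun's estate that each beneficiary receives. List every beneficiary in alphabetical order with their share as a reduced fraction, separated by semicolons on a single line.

There is no surviving spouse, so the entire estate passes to Gudrun's descendants per stirpes.
The estate is divided into 4 equal shares of 1/4 among Brynja, Dagny, Magnus, Hallvard.
Brynja is living and takes 1/4.
Dagny predeceased; the 1/4 allotted to Dagny's branch passes to Dagny's issue by representation.
The 1/4 is divided into 3 equal shares of 1/12 among Kolbein, Oskar, Eirik.
Kolbein predeceased; the 1/12 allotted to Kolbein's branch passes to Kolbein's issue by representation.
The 1/12 is divided into 3 equal shares of 1/36 among Ylva, Sindre, Jorunn.
Ylva is living and takes 1/36.
Sindre is living and takes 1/36.
Jorunn is living and takes 1/36.
Oskar is living and takes 1/12.
Eirik is living and takes 1/12.
Magnus predeceased; the 1/4 allotted to Magnus's branch passes to Magnus's issue by representation.
The 1/4 is divided into 2 equal shares of 1/8 among Asgeir, Ingeborg.
Asgeir predeceased; the 1/8 allotted to Asgeir's branch passes to Asgeir's issue by representation.
The 1/8 is divided into 2 equal shares of 1/16 among Liv, Njord.
Liv is living and takes 1/16.
Njord is living and takes 1/16.
Ingeborg is living and takes 1/8.
Hallvard is living and takes 1/4.

Brynja 1/4; Eirik 1/12; Hallvard 1/4; Ingeborg 1/8; Jorunn 1/36; Liv 1/16; Njord 1/16; Oskar 1/12; Sindre 1/36; Ylva 1/36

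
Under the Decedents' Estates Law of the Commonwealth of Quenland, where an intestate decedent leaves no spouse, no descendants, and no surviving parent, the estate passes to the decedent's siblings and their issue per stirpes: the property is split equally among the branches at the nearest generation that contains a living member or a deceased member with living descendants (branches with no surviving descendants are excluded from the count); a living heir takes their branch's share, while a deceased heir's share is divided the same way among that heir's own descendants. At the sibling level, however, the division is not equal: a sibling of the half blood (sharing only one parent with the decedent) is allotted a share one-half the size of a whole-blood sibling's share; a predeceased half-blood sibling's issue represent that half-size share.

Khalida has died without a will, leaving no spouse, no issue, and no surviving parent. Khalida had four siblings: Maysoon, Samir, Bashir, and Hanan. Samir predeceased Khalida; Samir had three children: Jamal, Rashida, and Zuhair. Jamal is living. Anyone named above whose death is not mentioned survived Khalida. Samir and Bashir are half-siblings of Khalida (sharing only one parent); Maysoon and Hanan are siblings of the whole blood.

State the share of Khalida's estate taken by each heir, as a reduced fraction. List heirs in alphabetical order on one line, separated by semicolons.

No spouse, descendants, or parent survives, so the estate passes to Khalida's siblings per stirpes.
Half-blood siblings count for one-half the weight of whole-blood siblings at the initial division.
Dividing 1 in proportion to weights (total weight 3): Maysoon (weight 1) → 1/3; Samir (weight 1/2) → 1/6; Bashir (weight 1/2) → 1/6; Hanan (weight 1) → 1/3.
Maysoon is living and takes 1/3.
Samir predeceased; the 1/6 allotted to Samir's branch passes to Samir's issue by representation.
The 1/6 is divided into 3 equal shares of 1/18 among Jamal, Rashida, Zuhair.
Jamal is living and takes 1/18.
Rashida is living and takes 1/18.
Zuhair is living and takes 1/18.
Bashir is living and takes 1/6.
Hanan is living and takes 1/3.

Bashir 1/6; Hanan 1/3; Jamal 1/18; Maysoon 1/3; Rashida 1/18; Zuhair 1/18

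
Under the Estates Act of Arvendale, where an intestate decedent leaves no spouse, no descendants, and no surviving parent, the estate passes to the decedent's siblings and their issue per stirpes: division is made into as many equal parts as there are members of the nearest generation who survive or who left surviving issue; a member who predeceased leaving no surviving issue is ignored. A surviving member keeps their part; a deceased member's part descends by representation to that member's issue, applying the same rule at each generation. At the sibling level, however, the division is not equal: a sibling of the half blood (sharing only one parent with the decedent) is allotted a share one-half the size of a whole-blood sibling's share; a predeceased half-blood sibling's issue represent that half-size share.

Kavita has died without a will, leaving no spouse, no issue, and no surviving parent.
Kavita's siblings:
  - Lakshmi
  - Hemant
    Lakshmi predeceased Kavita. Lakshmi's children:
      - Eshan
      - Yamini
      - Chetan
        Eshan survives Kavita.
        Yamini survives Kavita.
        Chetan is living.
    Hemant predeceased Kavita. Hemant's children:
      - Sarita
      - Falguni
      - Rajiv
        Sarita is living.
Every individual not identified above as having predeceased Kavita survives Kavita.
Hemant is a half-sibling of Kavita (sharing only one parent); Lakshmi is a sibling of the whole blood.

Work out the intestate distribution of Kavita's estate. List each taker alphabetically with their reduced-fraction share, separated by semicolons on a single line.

No spouse, descendants, or parent survives, so the estate passes to Kavita's siblings per stirpes.
Half-blood siblings count for one-half the weight of whole-blood siblings at the initial division.
Dividing 1 in proportion to weights (total weight 3/2): Lakshmi (weight 1) → 2/3; Hemant (weight 1/2) → 1/3.
Lakshmi predeceased; the 2/3 allotted to Lakshmi's branch passes to Lakshmi's issue by representation.
The 2/3 is divided into 3 equal shares of 2/9 among Eshan, Yamini, Chetan.
Eshan is living and takes 2/9.
Yamini is living and takes 2/9.
Chetan is living and takes 2/9.
Hemant predeceased; the 1/3 allotted to Hemant's branch passes to Hemant's issue by representation.
The 1/3 is divided into 3 equal shares of 1/9 among Sarita, Falguni, Rajiv.
Sarita is living and takes 1/9.
Falguni is living and takes 1/9.
Rajiv is living and takes 1/9.

Chetan 2/9; Eshan 2/9; Falguni 1/9; Rajiv 1/9; Sarita 1/9; Yamini 2/9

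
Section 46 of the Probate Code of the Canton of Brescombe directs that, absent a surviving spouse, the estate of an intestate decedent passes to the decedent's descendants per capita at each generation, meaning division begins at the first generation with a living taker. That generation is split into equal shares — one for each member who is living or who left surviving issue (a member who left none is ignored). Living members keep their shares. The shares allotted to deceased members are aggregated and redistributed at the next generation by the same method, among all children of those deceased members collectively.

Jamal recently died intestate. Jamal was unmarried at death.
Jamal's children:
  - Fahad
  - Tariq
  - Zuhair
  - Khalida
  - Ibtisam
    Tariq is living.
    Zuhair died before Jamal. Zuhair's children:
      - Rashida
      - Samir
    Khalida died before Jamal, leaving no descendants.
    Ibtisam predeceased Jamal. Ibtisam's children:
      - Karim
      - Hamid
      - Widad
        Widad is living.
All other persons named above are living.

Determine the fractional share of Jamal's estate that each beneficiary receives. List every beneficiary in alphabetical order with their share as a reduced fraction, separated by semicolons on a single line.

There is no surviving spouse, so the entire estate passes to Jamal's descendants per capita at each generation.
At generation 1 (Fahad, Tariq, Zuhair, Ibtisam) there are 4 shares of (1)/4 = 1/4 each.
Living: Fahad and Tariq — each takes 1/4.
Deceased: Zuhair and Ibtisam. Their combined 1/2 is pooled and carried to generation 2.
At generation 2 (Rashida, Samir, Karim, Hamid, Widad) there are 5 shares of (1/2)/5 = 1/10 each.
Living: Rashida, Samir, Karim, Hamid, and Widad — each takes 1/10.

Fahad 1/4; Hamid 1/10; Karim 1/10; Rashida 1/10; Samir 1/10; Tariq 1/4; Widad 1/10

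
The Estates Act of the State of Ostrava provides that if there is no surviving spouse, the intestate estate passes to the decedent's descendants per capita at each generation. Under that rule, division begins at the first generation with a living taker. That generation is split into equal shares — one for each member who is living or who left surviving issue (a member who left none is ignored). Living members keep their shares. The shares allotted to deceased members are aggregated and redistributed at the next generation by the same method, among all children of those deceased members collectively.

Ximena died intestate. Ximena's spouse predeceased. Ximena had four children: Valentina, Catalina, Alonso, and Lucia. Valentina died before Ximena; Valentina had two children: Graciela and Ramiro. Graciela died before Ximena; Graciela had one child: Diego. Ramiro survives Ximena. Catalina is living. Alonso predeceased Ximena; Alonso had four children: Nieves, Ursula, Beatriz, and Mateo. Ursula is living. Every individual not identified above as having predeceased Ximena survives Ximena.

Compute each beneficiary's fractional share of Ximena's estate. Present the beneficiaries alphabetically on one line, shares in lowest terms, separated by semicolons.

Beatriz 1/12; Catalina 1/4; Diego 1/12; Lucia 1/4; Mateo 1/12; Nieves 1/12; Ramiro 1/12; Ursula 1/12

There is no surviving spouse, so the entire estate passes to Ximena's descendants per capita at each generation.
At generation 1 (Valentina, Catalina, Alonso, Lucia) there are 4 shares of (1)/4 = 1/4 each.
Living: Catalina and Lucia — each takes 1/4.
Deceased: Valentina and Alonso. Their combined 1/2 is pooled and carried to generation 2.
At generation 2 (Graciela, Ramiro, Nieves, Ursula, Beatriz, Mateo) there are 6 shares of (1/2)/6 = 1/12 each.
Living: Ramiro, Nieves, Ursula, Beatriz, and Mateo — each takes 1/12.
Deceased: Graciela. That 1/12 share is carried to generation 3.
At generation 3 (Diego) there are 1 shares of (1/12)/1 = 1/12 each.
Living: Diego — each takes 1/12.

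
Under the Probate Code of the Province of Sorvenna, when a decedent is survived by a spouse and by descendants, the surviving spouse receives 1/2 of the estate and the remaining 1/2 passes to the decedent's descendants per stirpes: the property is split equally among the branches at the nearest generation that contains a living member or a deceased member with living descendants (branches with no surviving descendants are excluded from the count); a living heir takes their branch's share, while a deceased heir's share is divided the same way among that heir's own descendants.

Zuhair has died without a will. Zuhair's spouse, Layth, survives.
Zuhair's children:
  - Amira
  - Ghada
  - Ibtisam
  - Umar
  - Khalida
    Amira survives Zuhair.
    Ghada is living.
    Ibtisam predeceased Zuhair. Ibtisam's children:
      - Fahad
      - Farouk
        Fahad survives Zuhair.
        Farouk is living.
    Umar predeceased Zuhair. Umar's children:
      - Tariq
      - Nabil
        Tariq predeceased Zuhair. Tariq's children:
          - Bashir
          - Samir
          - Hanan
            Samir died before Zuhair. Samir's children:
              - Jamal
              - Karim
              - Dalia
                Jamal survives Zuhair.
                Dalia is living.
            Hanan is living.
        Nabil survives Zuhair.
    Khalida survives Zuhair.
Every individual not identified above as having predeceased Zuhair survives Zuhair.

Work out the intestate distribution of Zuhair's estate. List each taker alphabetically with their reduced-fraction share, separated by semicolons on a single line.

Layth, as surviving spouse, takes 1/2.
The remaining 1/2 passes to Zuhair's descendants per stirpes.
The 1/2 is divided into 5 equal shares of 1/10 among Amira, Ghada, Ibtisam, Umar, Khalida.
Amira is living and takes 1/10.
Ghada is living and takes 1/10.
Ibtisam predeceased; the 1/10 allotted to Ibtisam's branch passes to Ibtisam's issue by representation.
The 1/10 is divided into 2 equal shares of 1/20 among Fahad, Farouk.
Fahad is living and takes 1/20.
Farouk is living and takes 1/20.
Umar predeceased; the 1/10 allotted to Umar's branch passes to Umar's issue by representation.
The 1/10 is divided into 2 equal shares of 1/20 among Tariq, Nabil.
Tariq predeceased; the 1/20 allotted to Tariq's branch passes to Tariq's issue by representation.
The 1/20 is divided into 3 equal shares of 1/60 among Bashir, Samir, Hanan.
Bashir is living and takes 1/60.
Samir predeceased; the 1/60 allotted to Samir's branch passes to Samir's issue by representation.
The 1/60 is divided into 3 equal shares of 1/180 among Jamal, Karim, Dalia.
Jamal is living and takes 1/180.
Karim is living and takes 1/180.
Dalia is living and takes 1/180.
Hanan is living and takes 1/60.
Nabil is living and takes 1/20.
Khalida is living and takes 1/10.

Amira 1/10; Bashir 1/60; Dalia 1/180; Fahad 1/20; Farouk 1/20; Ghada 1/10; Hanan 1/60; Jamal 1/180; Karim 1/180; Khalida 1/10; Layth 1/2; Nabil 1/20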